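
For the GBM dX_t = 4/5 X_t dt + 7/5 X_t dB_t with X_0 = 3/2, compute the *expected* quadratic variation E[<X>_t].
E[<X>_t] = 441*exp(89*t/25)/356 - 441/356

<X>_t = int_0^t ((7/5) * X_s)^2 ds. Taking expectation inside the integral: E[<X>_t] = (7/5)^2 * int_0^t E[X_s^2] ds. For GBM, E[X_s^2] = x_0^2 * exp((2 mu + sigma^2) s). Integrating:
  E[<X>_t] = (7/5)^2 * (3/2)^2 * (exp((2*(4/5) + (7/5)^2) t) - 1) / (2*(4/5) + (7/5)^2)
           = (7/5)^2 * (3/2)^2 * (exp((89/25) t) - 1) / (89/25) = 441*exp(89*t/25)/356 - 441/356.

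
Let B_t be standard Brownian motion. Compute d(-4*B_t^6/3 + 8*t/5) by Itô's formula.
d(-4*B_t^6/3 + 8*t/5) = (8/5 - 20*B_t^4) dt + (-8*B_t^5) dB_t

Itô's formula for f(t, x): d f(t, B_t) = (f_t + (1/2) f_xx) dt + f_x dB_t. Compute partials of f(t, x) = 8*t/5 - 4*x^6/3:
  f_t(t,x)  = 8/5
  f_x(t,x)  = -8*x^5
  f_xx(t,x) = -40*x^4
Assemble drift = f_t + (1/2) f_xx = 8/5 - 20*x^4 and diffusion = f_x = -8*x^5. Substituting x = B_t:
  d(-4*B_t^6/3 + 8*t/5) = (8/5 - 20*B_t^4) dt + (-8*B_t^5) dB_t.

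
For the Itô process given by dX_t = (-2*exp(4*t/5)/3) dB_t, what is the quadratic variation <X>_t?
<X>_t = 5*exp(8*t/5)/18 - 5/18

For an Itô process dX_t = a(t) dt + b(t) dB_t, the quadratic variation is <X>_t = int_0^t b(s)^2 ds (the drift term does not contribute). Here b(s) = -2*exp(4*s/5)/3, so
  b(s)^2 = 4*exp(8*s/5)/9.
Integrating from 0 to t:
  <X>_t = int_0^t (4*exp(8*s/5)/9) ds = 5*exp(8*t/5)/18 - 5/18.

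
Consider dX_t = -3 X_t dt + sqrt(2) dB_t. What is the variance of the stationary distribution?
lim Var(X_t) = 1/3

The OU SDE dX = -theta X dt + sigma dB admits the integrating factor exp(theta t): d(exp(theta t) X_t) = sigma exp(theta t) dB_t. Integrating from 0 to t gives X_t = x_0 * exp(-theta t) + sigma * int_0^t exp(-theta (t-s)) dB_s for any initial x_0. The Itô integral has variance (by the Itô isometry) sigma^2 * int_0^t exp(-2 theta (t - s)) ds = sigma^2 * (1 - exp(-2 theta t)) / (2 theta), independent of x_0.
With theta = 3, sigma = sqrt(2):
  Var(X_t) = (sqrt(2))^2 * (1 - exp(-2*3 t)) / (2 * 3) = 1/3 - exp(-6*t)/3.
As t -> infinity, exp(-2*3 t) -> 0, so the stationary variance is sigma^2 / (2 theta) = 1/3.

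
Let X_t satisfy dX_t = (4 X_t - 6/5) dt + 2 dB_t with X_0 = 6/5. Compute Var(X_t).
Var(X_t) = exp(8*t)/2 - 1/2

The variance V(t) = Var(X_t) satisfies V'(t) = 2 a V(t) + c^2 with V(0) = 0 (drift coefficient is linear in X, diffusion is constant). With a = 4, c = 2, the solution is
  V(t) = (c^2 / (2 a)) * (exp(2 a t) - 1)
       = (2^2 / (2*4)) * (exp(8 t) - 1)
       = exp(8*t)/2 - 1/2.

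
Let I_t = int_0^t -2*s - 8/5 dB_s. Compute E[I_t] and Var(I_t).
E[I_t] = 0; Var(I_t) = 4*t*(25*t^2 + 60*t + 48)/75

The Itô integral of a deterministic integrand f(s) has mean 0 because each increment f(s) * (B_{s+ds} - B_s) has mean 0. By the Itô isometry:
  Var( int_0^t f(s) dB_s ) = E[ (int_0^t f(s) dB_s)^2 ] = int_0^t f(s)^2 ds.
Here f(s) = -2*s - 8/5, so f(s)^2 = 4*(5*s + 4)^2/25. Integrate:
  int_0^t (4*(5*s + 4)^2/25) ds = 4*t*(25*t^2 + 60*t + 48)/75.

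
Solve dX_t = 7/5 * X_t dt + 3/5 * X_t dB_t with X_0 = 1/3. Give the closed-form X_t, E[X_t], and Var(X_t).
X_t = 1/3 * exp((61/50) t + (3/5) B_t); E[X_t] = exp(7*t/5)/3; Var(X_t) = (exp(9*t/25) - 1)*exp(14*t/5)/9

For GBM dX = mu X dt + sigma X dB with X_0 = x_0, apply Itô to Y = log X: dY = (mu - sigma^2/2) dt + sigma dB, so Y_t = log(x_0) + (mu - sigma^2/2) t + sigma B_t and hence X_t = x_0 * exp((mu - sigma^2/2) t + sigma B_t).
With mu = 7/5, sigma = 3/5, x_0 = 1/3, this gives:
  X_t = 1/3 * exp((61/50) * t + (3/5) * B_t).
Since sigma*B_t ~ Normal(0, sigma^2 t), E[exp(sigma*B_t)] = exp(sigma^2 t / 2); so E[X_t] = x_0 * exp((mu - sigma^2/2) t) * exp(sigma^2 t / 2) = x_0 * exp(mu t) = exp(7*t/5)/3.
Var(X_t) = E[X_t^2] - (E[X_t])^2 = x_0^2 * exp(2 mu t) * (exp(sigma^2 t) - 1) = (exp(9*t/25) - 1)*exp(14*t/5)/9.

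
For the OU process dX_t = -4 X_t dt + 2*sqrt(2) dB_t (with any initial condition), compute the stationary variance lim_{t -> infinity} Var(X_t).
lim Var(X_t) = 1

The OU SDE dX = -theta X dt + sigma dB admits the integrating factor exp(theta t): d(exp(theta t) X_t) = sigma exp(theta t) dB_t. Integrating from 0 to t gives X_t = x_0 * exp(-theta t) + sigma * int_0^t exp(-theta (t-s)) dB_s for any initial x_0. The Itô integral has variance (by the Itô isometry) sigma^2 * int_0^t exp(-2 theta (t - s)) ds = sigma^2 * (1 - exp(-2 theta t)) / (2 theta), independent of x_0.
With theta = 4, sigma = 2*sqrt(2):
  Var(X_t) = (2*sqrt(2))^2 * (1 - exp(-2*4 t)) / (2 * 4) = 1 - exp(-8*t).
As t -> infinity, exp(-2*4 t) -> 0, so the stationary variance is sigma^2 / (2 theta) = 1.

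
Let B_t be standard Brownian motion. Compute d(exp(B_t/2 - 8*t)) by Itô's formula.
d(exp(B_t/2 - 8*t)) = (-63*exp(B_t/2 - 8*t)/8) dt + (exp(B_t/2 - 8*t)/2) dB_t

Itô's formula for f(t, x): d f(t, B_t) = (f_t + (1/2) f_xx) dt + f_x dB_t. Compute partials of f(t, x) = exp(-8*t + x/2):
  f_t(t,x)  = -8*exp(-8*t + x/2)
  f_x(t,x)  = exp(-8*t + x/2)/2
  f_xx(t,x) = exp(-8*t + x/2)/4
Assemble drift = f_t + (1/2) f_xx = -63*exp(-8*t + x/2)/8 and diffusion = f_x = exp(-8*t + x/2)/2. Substituting x = B_t:
  d(exp(B_t/2 - 8*t)) = (-63*exp(B_t/2 - 8*t)/8) dt + (exp(B_t/2 - 8*t)/2) dB_t.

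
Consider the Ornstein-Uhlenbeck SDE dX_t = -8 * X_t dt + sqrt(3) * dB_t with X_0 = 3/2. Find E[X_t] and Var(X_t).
E[X_t] = 3*exp(-8*t)/2; Var(X_t) = 3/16 - 3*exp(-16*t)/16

The OU SDE dX = -theta X dt + sigma dB admits the integrating factor exp(theta t): d(exp(theta t) X_t) = sigma exp(theta t) dB_t. Integrating from 0 to t:
  X_t = x_0 * exp(-theta t) + sigma * int_0^t exp(-theta (t-s)) dB_s.
The Itô integral has mean 0 and (by the Itô isometry) variance sigma^2 * int_0^t exp(-2 theta (t - s)) ds = sigma^2 * (1 - exp(-2 theta t)) / (2 theta).
With theta = 8, sigma = sqrt(3), x_0 = 3/2:
  E[X_t] = 3/2 * exp(-8 t) = 3*exp(-8*t)/2
  Var(X_t) = (sqrt(3))^2 * (1 - exp(-2*8 t)) / (2 * 8) = 3/16 - 3*exp(-16*t)/16.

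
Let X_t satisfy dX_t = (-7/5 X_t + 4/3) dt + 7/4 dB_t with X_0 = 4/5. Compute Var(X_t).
Var(X_t) = 35/32 - 35*exp(-14*t/5)/32

The variance V(t) = Var(X_t) satisfies V'(t) = 2 a V(t) + c^2 with V(0) = 0 (drift coefficient is linear in X, diffusion is constant). With a = -7/5, c = 7/4, the solution is
  V(t) = (c^2 / (2 a)) * (exp(2 a t) - 1)
       = ((7/4)^2 / (2*(-7/5))) * (exp((-14/5) t) - 1)
       = 35/32 - 35*exp(-14*t/5)/32.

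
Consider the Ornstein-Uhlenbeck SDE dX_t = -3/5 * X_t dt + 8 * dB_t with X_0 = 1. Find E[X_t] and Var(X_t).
E[X_t] = exp(-3*t/5); Var(X_t) = 160/3 - 160*exp(-6*t/5)/3

The OU SDE dX = -theta X dt + sigma dB admits the integrating factor exp(theta t): d(exp(theta t) X_t) = sigma exp(theta t) dB_t. Integrating from 0 to t:
  X_t = x_0 * exp(-theta t) + sigma * int_0^t exp(-theta (t-s)) dB_s.
The Itô integral has mean 0 and (by the Itô isometry) variance sigma^2 * int_0^t exp(-2 theta (t - s)) ds = sigma^2 * (1 - exp(-2 theta t)) / (2 theta).
With theta = 3/5, sigma = 8, x_0 = 1:
  E[X_t] = 1 * exp(-3/5 t) = exp(-3*t/5)
  Var(X_t) = (8)^2 * (1 - exp(-2*3/5 t)) / (2 * 3/5) = 160/3 - 160*exp(-6*t/5)/3.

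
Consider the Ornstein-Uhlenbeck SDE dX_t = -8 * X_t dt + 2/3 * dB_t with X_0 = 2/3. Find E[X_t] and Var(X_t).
E[X_t] = 2*exp(-8*t)/3; Var(X_t) = 1/36 - exp(-16*t)/36

The OU SDE dX = -theta X dt + sigma dB admits the integrating factor exp(theta t): d(exp(theta t) X_t) = sigma exp(theta t) dB_t. Integrating from 0 to t:
  X_t = x_0 * exp(-theta t) + sigma * int_0^t exp(-theta (t-s)) dB_s.
The Itô integral has mean 0 and (by the Itô isometry) variance sigma^2 * int_0^t exp(-2 theta (t - s)) ds = sigma^2 * (1 - exp(-2 theta t)) / (2 theta).
With theta = 8, sigma = 2/3, x_0 = 2/3:
  E[X_t] = 2/3 * exp(-8 t) = 2*exp(-8*t)/3
  Var(X_t) = (2/3)^2 * (1 - exp(-2*8 t)) / (2 * 8) = 1/36 - exp(-16*t)/36.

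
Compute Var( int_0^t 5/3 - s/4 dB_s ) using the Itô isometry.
Var = t*(3*t^2 - 60*t + 400)/144

The Itô integral of a deterministic integrand f(s) has mean 0 because each increment f(s) * (B_{s+ds} - B_s) has mean 0. By the Itô isometry:
  Var( int_0^t f(s) dB_s ) = E[ (int_0^t f(s) dB_s)^2 ] = int_0^t f(s)^2 ds.
Here f(s) = 5/3 - s/4, so f(s)^2 = (3*s - 20)^2/144. Integrate:
  int_0^t ((3*s - 20)^2/144) ds = t*(3*t^2 - 60*t + 400)/144.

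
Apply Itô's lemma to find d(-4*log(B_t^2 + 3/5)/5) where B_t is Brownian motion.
d(-4*log(B_t^2 + 3/5)/5) = (4*(5*B_t^2 - 3)/(5*B_t^2 + 3)^2) dt + (-8*B_t/(5*B_t^2 + 3)) dB_t

Itô's formula for f(B_t) gives d f(B_t) = f'(B_t) dB_t + (1/2) f''(B_t) dt. Compute derivatives of f(x) = -4*log(x^2 + 3/5)/5:
  f'(x)  = -8*x/(5*x^2 + 3)
  f''(x) = 8*(5*x^2 - 3)/(5*x^2 + 3)^2
Substitute x = B_t and multiply the f'' term by 1/2:
  drift     = (1/2) * (8*(5*x^2 - 3)/(5*x^2 + 3)^2) evaluated at B_t = 4*(5*B_t^2 - 3)/(5*B_t^2 + 3)^2
  diffusion = (-8*x/(5*x^2 + 3)) evaluated at B_t = -8*B_t/(5*B_t^2 + 3)
Therefore d(-4*log(B_t^2 + 3/5)/5) = (4*(5*B_t^2 - 3)/(5*B_t^2 + 3)^2) dt + (-8*B_t/(5*B_t^2 + 3)) dB_t.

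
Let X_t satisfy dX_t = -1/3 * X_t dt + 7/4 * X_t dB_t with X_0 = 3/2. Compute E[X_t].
E[X_t] = 3*exp(-t/3)/2

For GBM dX = mu X dt + sigma X dB with X_0 = x_0, apply Itô to Y = log X: dY = (mu - sigma^2/2) dt + sigma dB, so Y_t = log(x_0) + (mu - sigma^2/2) t + sigma B_t and hence X_t = x_0 * exp((mu - sigma^2/2) t + sigma B_t).
With mu = -1/3, sigma = 7/4, x_0 = 3/2, this gives:
  X_t = 3/2 * exp((-179/96) * t + (7/4) * B_t).
Since sigma*B_t ~ Normal(0, sigma^2 t), E[exp(sigma*B_t)] = exp(sigma^2 t / 2); so E[X_t] = x_0 * exp((mu - sigma^2/2) t) * exp(sigma^2 t / 2) = x_0 * exp(mu t) = 3*exp(-t/3)/2.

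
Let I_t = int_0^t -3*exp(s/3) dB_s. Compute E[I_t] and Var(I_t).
E[I_t] = 0; Var(I_t) = 27*exp(2*t/3)/2 - 27/2

The Itô integral of a deterministic integrand f(s) has mean 0 because each increment f(s) * (B_{s+ds} - B_s) has mean 0. By the Itô isometry:
  Var( int_0^t f(s) dB_s ) = E[ (int_0^t f(s) dB_s)^2 ] = int_0^t f(s)^2 ds.
Here f(s) = -3*exp(s/3), so f(s)^2 = 9*exp(2*s/3). Integrate:
  int_0^t (9*exp(2*s/3)) ds = 27*exp(2*t/3)/2 - 27/2.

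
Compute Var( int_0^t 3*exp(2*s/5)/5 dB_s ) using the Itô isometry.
Var = 9*exp(4*t/5)/20 - 9/20

The Itô integral of a deterministic integrand f(s) has mean 0 because each increment f(s) * (B_{s+ds} - B_s) has mean 0. By the Itô isometry:
  Var( int_0^t f(s) dB_s ) = E[ (int_0^t f(s) dB_s)^2 ] = int_0^t f(s)^2 ds.
Here f(s) = 3*exp(2*s/5)/5, so f(s)^2 = 9*exp(4*s/5)/25. Integrate:
  int_0^t (9*exp(4*s/5)/25) ds = 9*exp(4*t/5)/20 - 9/20.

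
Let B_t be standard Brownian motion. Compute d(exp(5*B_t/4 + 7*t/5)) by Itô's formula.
d(exp(5*B_t/4 + 7*t/5)) = (349*exp(5*B_t/4 + 7*t/5)/160) dt + (5*exp(5*B_t/4 + 7*t/5)/4) dB_t

Itô's formula for f(t, x): d f(t, B_t) = (f_t + (1/2) f_xx) dt + f_x dB_t. Compute partials of f(t, x) = exp(7*t/5 + 5*x/4):
  f_t(t,x)  = 7*exp(7*t/5 + 5*x/4)/5
  f_x(t,x)  = 5*exp(7*t/5 + 5*x/4)/4
  f_xx(t,x) = 25*exp(7*t/5 + 5*x/4)/16
Assemble drift = f_t + (1/2) f_xx = 349*exp(7*t/5 + 5*x/4)/160 and diffusion = f_x = 5*exp(7*t/5 + 5*x/4)/4. Substituting x = B_t:
  d(exp(5*B_t/4 + 7*t/5)) = (349*exp(5*B_t/4 + 7*t/5)/160) dt + (5*exp(5*B_t/4 + 7*t/5)/4) dB_t.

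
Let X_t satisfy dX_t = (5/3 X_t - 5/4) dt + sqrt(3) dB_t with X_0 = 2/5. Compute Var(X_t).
Var(X_t) = 9*exp(10*t/3)/10 - 9/10

The variance V(t) = Var(X_t) satisfies V'(t) = 2 a V(t) + c^2 with V(0) = 0 (drift coefficient is linear in X, diffusion is constant). With a = 5/3, c = sqrt(3), the solution is
  V(t) = (c^2 / (2 a)) * (exp(2 a t) - 1)
       = (sqrt(3)^2 / (2*(5/3))) * (exp((10/3) t) - 1)
       = 9*exp(10*t/3)/10 - 9/10.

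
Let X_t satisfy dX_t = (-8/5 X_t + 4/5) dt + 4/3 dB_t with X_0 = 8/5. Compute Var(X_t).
Var(X_t) = 5/9 - 5*exp(-16*t/5)/9

The variance V(t) = Var(X_t) satisfies V'(t) = 2 a V(t) + c^2 with V(0) = 0 (drift coefficient is linear in X, diffusion is constant). With a = -8/5, c = 4/3, the solution is
  V(t) = (c^2 / (2 a)) * (exp(2 a t) - 1)
       = ((4/3)^2 / (2*(-8/5))) * (exp((-16/5) t) - 1)
       = 5/9 - 5*exp(-16*t/5)/9.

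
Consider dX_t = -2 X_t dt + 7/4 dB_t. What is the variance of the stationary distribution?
lim Var(X_t) = 49/64

The OU SDE dX = -theta X dt + sigma dB admits the integrating factor exp(theta t): d(exp(theta t) X_t) = sigma exp(theta t) dB_t. Integrating from 0 to t gives X_t = x_0 * exp(-theta t) + sigma * int_0^t exp(-theta (t-s)) dB_s for any initial x_0. The Itô integral has variance (by the Itô isometry) sigma^2 * int_0^t exp(-2 theta (t - s)) ds = sigma^2 * (1 - exp(-2 theta t)) / (2 theta), independent of x_0.
With theta = 2, sigma = 7/4:
  Var(X_t) = (7/4)^2 * (1 - exp(-2*2 t)) / (2 * 2) = 49/64 - 49*exp(-4*t)/64.
As t -> infinity, exp(-2*2 t) -> 0, so the stationary variance is sigma^2 / (2 theta) = 49/64.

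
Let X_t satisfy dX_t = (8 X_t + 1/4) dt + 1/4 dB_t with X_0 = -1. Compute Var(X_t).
Var(X_t) = exp(16*t)/256 - 1/256

The variance V(t) = Var(X_t) satisfies V'(t) = 2 a V(t) + c^2 with V(0) = 0 (drift coefficient is linear in X, diffusion is constant). With a = 8, c = 1/4, the solution is
  V(t) = (c^2 / (2 a)) * (exp(2 a t) - 1)
       = ((1/4)^2 / (2*8)) * (exp(16 t) - 1)
       = exp(16*t)/256 - 1/256.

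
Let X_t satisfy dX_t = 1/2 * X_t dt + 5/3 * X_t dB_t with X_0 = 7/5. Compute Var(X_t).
Var(X_t) = 49*(exp(25*t/9) - 1)*exp(t)/25

For GBM dX = mu X dt + sigma X dB with X_0 = x_0, apply Itô to Y = log X: dY = (mu - sigma^2/2) dt + sigma dB, so Y_t = log(x_0) + (mu - sigma^2/2) t + sigma B_t and hence X_t = x_0 * exp((mu - sigma^2/2) t + sigma B_t).
With mu = 1/2, sigma = 5/3, x_0 = 7/5, this gives:
  X_t = 7/5 * exp((-8/9) * t + (5/3) * B_t).
Since sigma*B_t ~ Normal(0, sigma^2 t), E[exp(sigma*B_t)] = exp(sigma^2 t / 2); so E[X_t] = x_0 * exp((mu - sigma^2/2) t) * exp(sigma^2 t / 2) = x_0 * exp(mu t) = 7*exp(t/2)/5.
Var(X_t) = E[X_t^2] - (E[X_t])^2 = x_0^2 * exp(2 mu t) * (exp(sigma^2 t) - 1) = 49*(exp(25*t/9) - 1)*exp(t)/25.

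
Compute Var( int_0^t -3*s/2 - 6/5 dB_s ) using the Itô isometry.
Var = 3*t*(25*t^2 + 60*t + 48)/100

The Itô integral of a deterministic integrand f(s) has mean 0 because each increment f(s) * (B_{s+ds} - B_s) has mean 0. By the Itô isometry:
  Var( int_0^t f(s) dB_s ) = E[ (int_0^t f(s) dB_s)^2 ] = int_0^t f(s)^2 ds.
Here f(s) = -3*s/2 - 6/5, so f(s)^2 = 9*(5*s + 4)^2/100. Integrate:
  int_0^t (9*(5*s + 4)^2/100) ds = 3*t*(25*t^2 + 60*t + 48)/100.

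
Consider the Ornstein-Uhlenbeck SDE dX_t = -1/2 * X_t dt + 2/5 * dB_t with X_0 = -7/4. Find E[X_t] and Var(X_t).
E[X_t] = -7*exp(-t/2)/4; Var(X_t) = 4/25 - 4*exp(-t)/25

The OU SDE dX = -theta X dt + sigma dB admits the integrating factor exp(theta t): d(exp(theta t) X_t) = sigma exp(theta t) dB_t. Integrating from 0 to t:
  X_t = x_0 * exp(-theta t) + sigma * int_0^t exp(-theta (t-s)) dB_s.
The Itô integral has mean 0 and (by the Itô isometry) variance sigma^2 * int_0^t exp(-2 theta (t - s)) ds = sigma^2 * (1 - exp(-2 theta t)) / (2 theta).
With theta = 1/2, sigma = 2/5, x_0 = -7/4:
  E[X_t] = -7/4 * exp(-1/2 t) = -7*exp(-t/2)/4
  Var(X_t) = (2/5)^2 * (1 - exp(-2*1/2 t)) / (2 * 1/2) = 4/25 - 4*exp(-t)/25.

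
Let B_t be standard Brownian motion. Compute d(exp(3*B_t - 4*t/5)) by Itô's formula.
d(exp(3*B_t - 4*t/5)) = (37*exp(3*B_t - 4*t/5)/10) dt + (3*exp(3*B_t - 4*t/5)) dB_t

Itô's formula for f(t, x): d f(t, B_t) = (f_t + (1/2) f_xx) dt + f_x dB_t. Compute partials of f(t, x) = exp(-4*t/5 + 3*x):
  f_t(t,x)  = -4*exp(-4*t/5 + 3*x)/5
  f_x(t,x)  = 3*exp(-4*t/5 + 3*x)
  f_xx(t,x) = 9*exp(-4*t/5 + 3*x)
Assemble drift = f_t + (1/2) f_xx = 37*exp(-4*t/5 + 3*x)/10 and diffusion = f_x = 3*exp(-4*t/5 + 3*x). Substituting x = B_t:
  d(exp(3*B_t - 4*t/5)) = (37*exp(3*B_t - 4*t/5)/10) dt + (3*exp(3*B_t - 4*t/5)) dB_t.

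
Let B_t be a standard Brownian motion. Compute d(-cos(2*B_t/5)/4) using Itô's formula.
d(-cos(2*B_t/5)/4) = (cos(2*B_t/5)/50) dt + (sin(2*B_t/5)/10) dB_t

Itô's formula for f(B_t) gives d f(B_t) = f'(B_t) dB_t + (1/2) f''(B_t) dt. Compute derivatives of f(x) = -cos(2*x/5)/4:
  f'(x)  = sin(2*x/5)/10
  f''(x) = cos(2*x/5)/25
Substitute x = B_t and multiply the f'' term by 1/2:
  drift     = (1/2) * (cos(2*x/5)/25) evaluated at B_t = cos(2*B_t/5)/50
  diffusion = (sin(2*x/5)/10) evaluated at B_t = sin(2*B_t/5)/10
Therefore d(-cos(2*B_t/5)/4) = (cos(2*B_t/5)/50) dt + (sin(2*B_t/5)/10) dB_t.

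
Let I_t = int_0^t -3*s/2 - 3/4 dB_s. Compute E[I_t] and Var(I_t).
E[I_t] = 0; Var(I_t) = 3*t*(4*t^2 + 6*t + 3)/16

The Itô integral of a deterministic integrand f(s) has mean 0 because each increment f(s) * (B_{s+ds} - B_s) has mean 0. By the Itô isometry:
  Var( int_0^t f(s) dB_s ) = E[ (int_0^t f(s) dB_s)^2 ] = int_0^t f(s)^2 ds.
Here f(s) = -3*s/2 - 3/4, so f(s)^2 = 9*(2*s + 1)^2/16. Integrate:
  int_0^t (9*(2*s + 1)^2/16) ds = 3*t*(4*t^2 + 6*t + 3)/16.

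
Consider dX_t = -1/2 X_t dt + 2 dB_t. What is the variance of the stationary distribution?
lim Var(X_t) = 4

The OU SDE dX = -theta X dt + sigma dB admits the integrating factor exp(theta t): d(exp(theta t) X_t) = sigma exp(theta t) dB_t. Integrating from 0 to t gives X_t = x_0 * exp(-theta t) + sigma * int_0^t exp(-theta (t-s)) dB_s for any initial x_0. The Itô integral has variance (by the Itô isometry) sigma^2 * int_0^t exp(-2 theta (t - s)) ds = sigma^2 * (1 - exp(-2 theta t)) / (2 theta), independent of x_0.
With theta = 1/2, sigma = 2:
  Var(X_t) = (2)^2 * (1 - exp(-2*1/2 t)) / (2 * 1/2) = 4 - 4*exp(-t).
As t -> infinity, exp(-2*1/2 t) -> 0, so the stationary variance is sigma^2 / (2 theta) = 4.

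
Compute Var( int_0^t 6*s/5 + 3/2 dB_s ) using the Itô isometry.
Var = 3*t*(16*t^2 + 60*t + 75)/100

The Itô integral of a deterministic integrand f(s) has mean 0 because each increment f(s) * (B_{s+ds} - B_s) has mean 0. By the Itô isometry:
  Var( int_0^t f(s) dB_s ) = E[ (int_0^t f(s) dB_s)^2 ] = int_0^t f(s)^2 ds.
Here f(s) = 6*s/5 + 3/2, so f(s)^2 = 9*(4*s + 5)^2/100. Integrate:
  int_0^t (9*(4*s + 5)^2/100) ds = 3*t*(16*t^2 + 60*t + 75)/100.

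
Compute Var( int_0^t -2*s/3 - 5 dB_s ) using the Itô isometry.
Var = t*(4*t^2 + 90*t + 675)/27

The Itô integral of a deterministic integrand f(s) has mean 0 because each increment f(s) * (B_{s+ds} - B_s) has mean 0. By the Itô isometry:
  Var( int_0^t f(s) dB_s ) = E[ (int_0^t f(s) dB_s)^2 ] = int_0^t f(s)^2 ds.
Here f(s) = -2*s/3 - 5, so f(s)^2 = (2*s + 15)^2/9. Integrate:
  int_0^t ((2*s + 15)^2/9) ds = t*(4*t^2 + 90*t + 675)/27.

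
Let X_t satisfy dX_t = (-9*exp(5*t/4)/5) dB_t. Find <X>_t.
<X>_t = 162*exp(5*t/2)/125 - 162/125

For an Itô process dX_t = a(t) dt + b(t) dB_t, the quadratic variation is <X>_t = int_0^t b(s)^2 ds (the drift term does not contribute). Here b(s) = -9*exp(5*s/4)/5, so
  b(s)^2 = 81*exp(5*s/2)/25.
Integrating from 0 to t:
  <X>_t = int_0^t (81*exp(5*s/2)/25) ds = 162*exp(5*t/2)/125 - 162/125.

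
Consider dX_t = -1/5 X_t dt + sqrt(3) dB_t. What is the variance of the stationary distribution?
lim Var(X_t) = 15/2

The OU SDE dX = -theta X dt + sigma dB admits the integrating factor exp(theta t): d(exp(theta t) X_t) = sigma exp(theta t) dB_t. Integrating from 0 to t gives X_t = x_0 * exp(-theta t) + sigma * int_0^t exp(-theta (t-s)) dB_s for any initial x_0. The Itô integral has variance (by the Itô isometry) sigma^2 * int_0^t exp(-2 theta (t - s)) ds = sigma^2 * (1 - exp(-2 theta t)) / (2 theta), independent of x_0.
With theta = 1/5, sigma = sqrt(3):
  Var(X_t) = (sqrt(3))^2 * (1 - exp(-2*1/5 t)) / (2 * 1/5) = 15/2 - 15*exp(-2*t/5)/2.
As t -> infinity, exp(-2*1/5 t) -> 0, so the stationary variance is sigma^2 / (2 theta) = 15/2.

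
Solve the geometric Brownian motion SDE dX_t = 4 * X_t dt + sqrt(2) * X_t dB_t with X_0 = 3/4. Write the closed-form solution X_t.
X_t = 3/4 * exp((3) * t + (sqrt(2)) * B_t)

For GBM dX = mu X dt + sigma X dB with X_0 = x_0, apply Itô to Y = log X: dY = (mu - sigma^2/2) dt + sigma dB, so Y_t = log(x_0) + (mu - sigma^2/2) t + sigma B_t and hence X_t = x_0 * exp((mu - sigma^2/2) t + sigma B_t).
With mu = 4, sigma = sqrt(2), x_0 = 3/4, this gives:
  X_t = 3/4 * exp((3) * t + (sqrt(2)) * B_t).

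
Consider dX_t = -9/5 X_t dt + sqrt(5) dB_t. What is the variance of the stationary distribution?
lim Var(X_t) = 25/18

The OU SDE dX = -theta X dt + sigma dB admits the integrating factor exp(theta t): d(exp(theta t) X_t) = sigma exp(theta t) dB_t. Integrating from 0 to t gives X_t = x_0 * exp(-theta t) + sigma * int_0^t exp(-theta (t-s)) dB_s for any initial x_0. The Itô integral has variance (by the Itô isometry) sigma^2 * int_0^t exp(-2 theta (t - s)) ds = sigma^2 * (1 - exp(-2 theta t)) / (2 theta), independent of x_0.
With theta = 9/5, sigma = sqrt(5):
  Var(X_t) = (sqrt(5))^2 * (1 - exp(-2*9/5 t)) / (2 * 9/5) = 25/18 - 25*exp(-18*t/5)/18.
As t -> infinity, exp(-2*9/5 t) -> 0, so the stationary variance is sigma^2 / (2 theta) = 25/18.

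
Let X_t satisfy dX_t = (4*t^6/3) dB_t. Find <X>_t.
<X>_t = 16*t^13/117

For an Itô process dX_t = a(t) dt + b(t) dB_t, the quadratic variation is <X>_t = int_0^t b(s)^2 ds (the drift term does not contribute). Here b(s) = 4*s^6/3, so
  b(s)^2 = 16*s^12/9.
Integrating from 0 to t:
  <X>_t = int_0^t (16*s^12/9) ds = 16*t^13/117.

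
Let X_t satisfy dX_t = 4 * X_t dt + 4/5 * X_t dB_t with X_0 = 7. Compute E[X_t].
E[X_t] = 7*exp(4*t)

For GBM dX = mu X dt + sigma X dB with X_0 = x_0, apply Itô to Y = log X: dY = (mu - sigma^2/2) dt + sigma dB, so Y_t = log(x_0) + (mu - sigma^2/2) t + sigma B_t and hence X_t = x_0 * exp((mu - sigma^2/2) t + sigma B_t).
With mu = 4, sigma = 4/5, x_0 = 7, this gives:
  X_t = 7 * exp((92/25) * t + (4/5) * B_t).
Since sigma*B_t ~ Normal(0, sigma^2 t), E[exp(sigma*B_t)] = exp(sigma^2 t / 2); so E[X_t] = x_0 * exp((mu - sigma^2/2) t) * exp(sigma^2 t / 2) = x_0 * exp(mu t) = 7*exp(4*t).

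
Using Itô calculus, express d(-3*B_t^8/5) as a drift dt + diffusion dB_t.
d(-3*B_t^8/5) = (-84*B_t^6/5) dt + (-24*B_t^7/5) dB_t

Itô's formula for f(B_t) gives d f(B_t) = f'(B_t) dB_t + (1/2) f''(B_t) dt. Compute derivatives of f(x) = -3*x^8/5:
  f'(x)  = -24*x^7/5
  f''(x) = -168*x^6/5
Substitute x = B_t and multiply the f'' term by 1/2:
  drift     = (1/2) * (-168*x^6/5) evaluated at B_t = -84*B_t^6/5
  diffusion = (-24*x^7/5) evaluated at B_t = -24*B_t^7/5
Therefore d(-3*B_t^8/5) = (-84*B_t^6/5) dt + (-24*B_t^7/5) dB_t.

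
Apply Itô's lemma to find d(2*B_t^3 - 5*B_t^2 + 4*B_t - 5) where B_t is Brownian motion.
d(2*B_t^3 - 5*B_t^2 + 4*B_t - 5) = (6*B_t - 5) dt + (6*B_t^2 - 10*B_t + 4) dB_t

Itô's formula for f(B_t) gives d f(B_t) = f'(B_t) dB_t + (1/2) f''(B_t) dt. Compute derivatives of f(x) = 2*x^3 - 5*x^2 + 4*x - 5:
  f'(x)  = 6*x^2 - 10*x + 4
  f''(x) = 12*x - 10
Substitute x = B_t and multiply the f'' term by 1/2:
  drift     = (1/2) * (12*x - 10) evaluated at B_t = 6*B_t - 5
  diffusion = (6*x^2 - 10*x + 4) evaluated at B_t = 6*B_t^2 - 10*B_t + 4
Therefore d(2*B_t^3 - 5*B_t^2 + 4*B_t - 5) = (6*B_t - 5) dt + (6*B_t^2 - 10*B_t + 4) dB_t.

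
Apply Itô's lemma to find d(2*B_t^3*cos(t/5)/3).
d(2*B_t^3*cos(t/5)/3) = (2*B_t*(-B_t^2*sin(t/5) + 15*cos(t/5))/15) dt + (2*B_t^2*cos(t/5)) dB_t

Itô's formula for f(t, x): d f(t, B_t) = (f_t + (1/2) f_xx) dt + f_x dB_t. Compute partials of f(t, x) = 2*x^3*cos(t/5)/3:
  f_t(t,x)  = -2*x^3*sin(t/5)/15
  f_x(t,x)  = 2*x^2*cos(t/5)
  f_xx(t,x) = 4*x*cos(t/5)
Assemble drift = f_t + (1/2) f_xx = 2*x*(-x^2*sin(t/5) + 15*cos(t/5))/15 and diffusion = f_x = 2*x^2*cos(t/5). Substituting x = B_t:
  d(2*B_t^3*cos(t/5)/3) = (2*B_t*(-B_t^2*sin(t/5) + 15*cos(t/5))/15) dt + (2*B_t^2*cos(t/5)) dB_t.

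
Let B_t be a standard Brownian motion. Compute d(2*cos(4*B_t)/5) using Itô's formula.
d(2*cos(4*B_t)/5) = (-16*cos(4*B_t)/5) dt + (-8*sin(4*B_t)/5) dB_t

Itô's formula for f(B_t) gives d f(B_t) = f'(B_t) dB_t + (1/2) f''(B_t) dt. Compute derivatives of f(x) = 2*cos(4*x)/5:
  f'(x)  = -8*sin(4*x)/5
  f''(x) = -32*cos(4*x)/5
Substitute x = B_t and multiply the f'' term by 1/2:
  drift     = (1/2) * (-32*cos(4*x)/5) evaluated at B_t = -16*cos(4*B_t)/5
  diffusion = (-8*sin(4*x)/5) evaluated at B_t = -8*sin(4*B_t)/5
Therefore d(2*cos(4*B_t)/5) = (-16*cos(4*B_t)/5) dt + (-8*sin(4*B_t)/5) dB_t.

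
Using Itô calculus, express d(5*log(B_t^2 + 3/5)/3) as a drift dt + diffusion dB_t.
d(5*log(B_t^2 + 3/5)/3) = (25*(3 - 5*B_t^2)/(3*(5*B_t^2 + 3)^2)) dt + (50*B_t/(3*(5*B_t^2 + 3))) dB_t

Itô's formula for f(B_t) gives d f(B_t) = f'(B_t) dB_t + (1/2) f''(B_t) dt. Compute derivatives of f(x) = 5*log(x^2 + 3/5)/3:
  f'(x)  = 50*x/(3*(5*x^2 + 3))
  f''(x) = 50*(3 - 5*x^2)/(3*(5*x^2 + 3)^2)
Substitute x = B_t and multiply the f'' term by 1/2:
  drift     = (1/2) * (50*(3 - 5*x^2)/(3*(5*x^2 + 3)^2)) evaluated at B_t = 25*(3 - 5*B_t^2)/(3*(5*B_t^2 + 3)^2)
  diffusion = (50*x/(3*(5*x^2 + 3))) evaluated at B_t = 50*B_t/(3*(5*B_t^2 + 3))
Therefore d(5*log(B_t^2 + 3/5)/3) = (25*(3 - 5*B_t^2)/(3*(5*B_t^2 + 3)^2)) dt + (50*B_t/(3*(5*B_t^2 + 3))) dB_t.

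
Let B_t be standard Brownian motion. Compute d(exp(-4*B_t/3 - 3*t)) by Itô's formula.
d(exp(-4*B_t/3 - 3*t)) = (-19*exp(-4*B_t/3 - 3*t)/9) dt + (-4*exp(-4*B_t/3 - 3*t)/3) dB_t

Itô's formula for f(t, x): d f(t, B_t) = (f_t + (1/2) f_xx) dt + f_x dB_t. Compute partials of f(t, x) = exp(-3*t - 4*x/3):
  f_t(t,x)  = -3*exp(-3*t - 4*x/3)
  f_x(t,x)  = -4*exp(-3*t - 4*x/3)/3
  f_xx(t,x) = 16*exp(-3*t - 4*x/3)/9
Assemble drift = f_t + (1/2) f_xx = -19*exp(-3*t - 4*x/3)/9 and diffusion = f_x = -4*exp(-3*t - 4*x/3)/3. Substituting x = B_t:
  d(exp(-4*B_t/3 - 3*t)) = (-19*exp(-4*B_t/3 - 3*t)/9) dt + (-4*exp(-4*B_t/3 - 3*t)/3) dB_t.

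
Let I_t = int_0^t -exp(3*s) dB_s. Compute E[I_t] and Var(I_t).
E[I_t] = 0; Var(I_t) = exp(6*t)/6 - 1/6

The Itô integral of a deterministic integrand f(s) has mean 0 because each increment f(s) * (B_{s+ds} - B_s) has mean 0. By the Itô isometry:
  Var( int_0^t f(s) dB_s ) = E[ (int_0^t f(s) dB_s)^2 ] = int_0^t f(s)^2 ds.
Here f(s) = -exp(3*s), so f(s)^2 = exp(6*s). Integrate:
  int_0^t (exp(6*s)) ds = exp(6*t)/6 - 1/6.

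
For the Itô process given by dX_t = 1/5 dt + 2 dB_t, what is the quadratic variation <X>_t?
<X>_t = 4*t

For an Itô process dX_t = a(t) dt + b(t) dB_t, the quadratic variation is <X>_t = int_0^t b(s)^2 ds (the drift term does not contribute). Here b(s) = 2, so
  b(s)^2 = 4.
Integrating from 0 to t:
  <X>_t = int_0^t (4) ds = 4*t.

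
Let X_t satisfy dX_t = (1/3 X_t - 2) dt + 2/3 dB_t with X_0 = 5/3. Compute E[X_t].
E[X_t] = 6 - 13*exp(t/3)/3

Taking expectations and using E[dB_t] = 0, the mean m(t) = E[X_t] satisfies the ODE m'(t) = a m(t) + b with m(0) = x_0. With a = 1/3, b = -2, x_0 = 5/3, the solution is
  m(t) = x_0 * exp(a t) + (b/a) * (exp(a t) - 1)
       = (5/3) * exp((1/3) t) + ((-2)/(1/3)) * (exp((1/3) t) - 1)
       = 6 - 13*exp(t/3)/3.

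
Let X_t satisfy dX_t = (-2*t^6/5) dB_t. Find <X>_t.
<X>_t = 4*t^13/325

For an Itô process dX_t = a(t) dt + b(t) dB_t, the quadratic variation is <X>_t = int_0^t b(s)^2 ds (the drift term does not contribute). Here b(s) = -2*s^6/5, so
  b(s)^2 = 4*s^12/25.
Integrating from 0 to t:
  <X>_t = int_0^t (4*s^12/25) ds = 4*t^13/325.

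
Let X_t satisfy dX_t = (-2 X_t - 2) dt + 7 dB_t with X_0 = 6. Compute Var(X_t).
Var(X_t) = 49/4 - 49*exp(-4*t)/4

The variance V(t) = Var(X_t) satisfies V'(t) = 2 a V(t) + c^2 with V(0) = 0 (drift coefficient is linear in X, diffusion is constant). With a = -2, c = 7, the solution is
  V(t) = (c^2 / (2 a)) * (exp(2 a t) - 1)
       = (7^2 / (2*(-2))) * (exp((-4) t) - 1)
       = 49/4 - 49*exp(-4*t)/4.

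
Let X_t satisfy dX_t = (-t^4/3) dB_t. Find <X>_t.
<X>_t = t^9/81

For an Itô process dX_t = a(t) dt + b(t) dB_t, the quadratic variation is <X>_t = int_0^t b(s)^2 ds (the drift term does not contribute). Here b(s) = -s^4/3, so
  b(s)^2 = s^8/9.
Integrating from 0 to t:
  <X>_t = int_0^t (s^8/9) ds = t^9/81.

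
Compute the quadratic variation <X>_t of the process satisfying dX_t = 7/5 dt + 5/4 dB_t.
<X>_t = 25*t/16

For an Itô process dX_t = a(t) dt + b(t) dB_t, the quadratic variation is <X>_t = int_0^t b(s)^2 ds (the drift term does not contribute). Here b(s) = 5/4, so
  b(s)^2 = 25/16.
Integrating from 0 to t:
  <X>_t = int_0^t (25/16) ds = 25*t/16.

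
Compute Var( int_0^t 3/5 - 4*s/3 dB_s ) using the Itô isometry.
Var = t*(400*t^2 - 540*t + 243)/675

The Itô integral of a deterministic integrand f(s) has mean 0 because each increment f(s) * (B_{s+ds} - B_s) has mean 0. By the Itô isometry:
  Var( int_0^t f(s) dB_s ) = E[ (int_0^t f(s) dB_s)^2 ] = int_0^t f(s)^2 ds.
Here f(s) = 3/5 - 4*s/3, so f(s)^2 = (20*s - 9)^2/225. Integrate:
  int_0^t ((20*s - 9)^2/225) ds = t*(400*t^2 - 540*t + 243)/675.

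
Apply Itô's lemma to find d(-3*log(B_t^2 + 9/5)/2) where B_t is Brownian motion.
d(-3*log(B_t^2 + 9/5)/2) = (15*(5*B_t^2 - 9)/(2*(5*B_t^2 + 9)^2)) dt + (-15*B_t/(5*B_t^2 + 9)) dB_t

Itô's formula for f(B_t) gives d f(B_t) = f'(B_t) dB_t + (1/2) f''(B_t) dt. Compute derivatives of f(x) = -3*log(x^2 + 9/5)/2:
  f'(x)  = -15*x/(5*x^2 + 9)
  f''(x) = 15*(5*x^2 - 9)/(5*x^2 + 9)^2
Substitute x = B_t and multiply the f'' term by 1/2:
  drift     = (1/2) * (15*(5*x^2 - 9)/(5*x^2 + 9)^2) evaluated at B_t = 15*(5*B_t^2 - 9)/(2*(5*B_t^2 + 9)^2)
  diffusion = (-15*x/(5*x^2 + 9)) evaluated at B_t = -15*B_t/(5*B_t^2 + 9)
Therefore d(-3*log(B_t^2 + 9/5)/2) = (15*(5*B_t^2 - 9)/(2*(5*B_t^2 + 9)^2)) dt + (-15*B_t/(5*B_t^2 + 9)) dB_t.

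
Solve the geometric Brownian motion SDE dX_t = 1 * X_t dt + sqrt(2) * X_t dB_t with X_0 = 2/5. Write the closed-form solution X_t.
X_t = 2/5 * exp((0) * t + (sqrt(2)) * B_t)

For GBM dX = mu X dt + sigma X dB with X_0 = x_0, apply Itô to Y = log X: dY = (mu - sigma^2/2) dt + sigma dB, so Y_t = log(x_0) + (mu - sigma^2/2) t + sigma B_t and hence X_t = x_0 * exp((mu - sigma^2/2) t + sigma B_t).
With mu = 1, sigma = sqrt(2), x_0 = 2/5, this gives:
  X_t = 2/5 * exp((0) * t + (sqrt(2)) * B_t).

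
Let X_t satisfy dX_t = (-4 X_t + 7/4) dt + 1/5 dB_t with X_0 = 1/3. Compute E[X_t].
E[X_t] = 7/16 - 5*exp(-4*t)/48

Taking expectations and using E[dB_t] = 0, the mean m(t) = E[X_t] satisfies the ODE m'(t) = a m(t) + b with m(0) = x_0. With a = -4, b = 7/4, x_0 = 1/3, the solution is
  m(t) = x_0 * exp(a t) + (b/a) * (exp(a t) - 1)
       = (1/3) * exp((-4) t) + ((7/4)/(-4)) * (exp((-4) t) - 1)
       = 7/16 - 5*exp(-4*t)/48.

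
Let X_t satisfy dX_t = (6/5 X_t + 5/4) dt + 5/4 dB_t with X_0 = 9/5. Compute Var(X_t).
Var(X_t) = 125*exp(12*t/5)/192 - 125/192

The variance V(t) = Var(X_t) satisfies V'(t) = 2 a V(t) + c^2 with V(0) = 0 (drift coefficient is linear in X, diffusion is constant). With a = 6/5, c = 5/4, the solution is
  V(t) = (c^2 / (2 a)) * (exp(2 a t) - 1)
       = ((5/4)^2 / (2*(6/5))) * (exp((12/5) t) - 1)
       = 125*exp(12*t/5)/192 - 125/192.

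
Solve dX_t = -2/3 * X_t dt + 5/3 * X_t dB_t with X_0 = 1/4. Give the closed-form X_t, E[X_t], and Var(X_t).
X_t = 1/4 * exp((-37/18) t + (5/3) B_t); E[X_t] = exp(-2*t/3)/4; Var(X_t) = (exp(25*t/9) - 1)*exp(-4*t/3)/16

For GBM dX = mu X dt + sigma X dB with X_0 = x_0, apply Itô to Y = log X: dY = (mu - sigma^2/2) dt + sigma dB, so Y_t = log(x_0) + (mu - sigma^2/2) t + sigma B_t and hence X_t = x_0 * exp((mu - sigma^2/2) t + sigma B_t).
With mu = -2/3, sigma = 5/3, x_0 = 1/4, this gives:
  X_t = 1/4 * exp((-37/18) * t + (5/3) * B_t).
Since sigma*B_t ~ Normal(0, sigma^2 t), E[exp(sigma*B_t)] = exp(sigma^2 t / 2); so E[X_t] = x_0 * exp((mu - sigma^2/2) t) * exp(sigma^2 t / 2) = x_0 * exp(mu t) = exp(-2*t/3)/4.
Var(X_t) = E[X_t^2] - (E[X_t])^2 = x_0^2 * exp(2 mu t) * (exp(sigma^2 t) - 1) = (exp(25*t/9) - 1)*exp(-4*t/3)/16.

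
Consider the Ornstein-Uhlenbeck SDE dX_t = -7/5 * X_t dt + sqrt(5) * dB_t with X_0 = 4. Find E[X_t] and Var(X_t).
E[X_t] = 4*exp(-7*t/5); Var(X_t) = 25/14 - 25*exp(-14*t/5)/14

The OU SDE dX = -theta X dt + sigma dB admits the integrating factor exp(theta t): d(exp(theta t) X_t) = sigma exp(theta t) dB_t. Integrating from 0 to t:
  X_t = x_0 * exp(-theta t) + sigma * int_0^t exp(-theta (t-s)) dB_s.
The Itô integral has mean 0 and (by the Itô isometry) variance sigma^2 * int_0^t exp(-2 theta (t - s)) ds = sigma^2 * (1 - exp(-2 theta t)) / (2 theta).
With theta = 7/5, sigma = sqrt(5), x_0 = 4:
  E[X_t] = 4 * exp(-7/5 t) = 4*exp(-7*t/5)
  Var(X_t) = (sqrt(5))^2 * (1 - exp(-2*7/5 t)) / (2 * 7/5) = 25/14 - 25*exp(-14*t/5)/14.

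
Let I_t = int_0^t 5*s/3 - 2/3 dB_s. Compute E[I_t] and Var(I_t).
E[I_t] = 0; Var(I_t) = t*(25*t^2 - 30*t + 12)/27

The Itô integral of a deterministic integrand f(s) has mean 0 because each increment f(s) * (B_{s+ds} - B_s) has mean 0. By the Itô isometry:
  Var( int_0^t f(s) dB_s ) = E[ (int_0^t f(s) dB_s)^2 ] = int_0^t f(s)^2 ds.
Here f(s) = 5*s/3 - 2/3, so f(s)^2 = (5*s - 2)^2/9. Integrate:
  int_0^t ((5*s - 2)^2/9) ds = t*(25*t^2 - 30*t + 12)/27.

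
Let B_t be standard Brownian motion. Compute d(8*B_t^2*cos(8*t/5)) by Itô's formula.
d(8*B_t^2*cos(8*t/5)) = (-64*B_t^2*sin(8*t/5)/5 + 8*cos(8*t/5)) dt + (16*B_t*cos(8*t/5)) dB_t

Itô's formula for f(t, x): d f(t, B_t) = (f_t + (1/2) f_xx) dt + f_x dB_t. Compute partials of f(t, x) = 8*x^2*cos(8*t/5):
  f_t(t,x)  = -64*x^2*sin(8*t/5)/5
  f_x(t,x)  = 16*x*cos(8*t/5)
  f_xx(t,x) = 16*cos(8*t/5)
Assemble drift = f_t + (1/2) f_xx = -64*x^2*sin(8*t/5)/5 + 8*cos(8*t/5) and diffusion = f_x = 16*x*cos(8*t/5). Substituting x = B_t:
  d(8*B_t^2*cos(8*t/5)) = (-64*B_t^2*sin(8*t/5)/5 + 8*cos(8*t/5)) dt + (16*B_t*cos(8*t/5)) dB_t.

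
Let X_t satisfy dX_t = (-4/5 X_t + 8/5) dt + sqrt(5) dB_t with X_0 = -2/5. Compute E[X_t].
E[X_t] = 2 - 12*exp(-4*t/5)/5

Taking expectations and using E[dB_t] = 0, the mean m(t) = E[X_t] satisfies the ODE m'(t) = a m(t) + b with m(0) = x_0. With a = -4/5, b = 8/5, x_0 = -2/5, the solution is
  m(t) = x_0 * exp(a t) + (b/a) * (exp(a t) - 1)
       = (-2/5) * exp((-4/5) t) + ((8/5)/(-4/5)) * (exp((-4/5) t) - 1)
       = 2 - 12*exp(-4*t/5)/5.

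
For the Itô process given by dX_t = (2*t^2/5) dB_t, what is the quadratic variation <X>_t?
<X>_t = 4*t^5/125

For an Itô process dX_t = a(t) dt + b(t) dB_t, the quadratic variation is <X>_t = int_0^t b(s)^2 ds (the drift term does not contribute). Here b(s) = 2*s^2/5, so
  b(s)^2 = 4*s^4/25.
Integrating from 0 to t:
  <X>_t = int_0^t (4*s^4/25) ds = 4*t^5/125.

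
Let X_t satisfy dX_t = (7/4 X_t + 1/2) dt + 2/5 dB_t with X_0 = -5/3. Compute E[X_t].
E[X_t] = -29*exp(7*t/4)/21 - 2/7

Taking expectations and using E[dB_t] = 0, the mean m(t) = E[X_t] satisfies the ODE m'(t) = a m(t) + b with m(0) = x_0. With a = 7/4, b = 1/2, x_0 = -5/3, the solution is
  m(t) = x_0 * exp(a t) + (b/a) * (exp(a t) - 1)
       = (-5/3) * exp((7/4) t) + ((1/2)/(7/4)) * (exp((7/4) t) - 1)
       = -29*exp(7*t/4)/21 - 2/7.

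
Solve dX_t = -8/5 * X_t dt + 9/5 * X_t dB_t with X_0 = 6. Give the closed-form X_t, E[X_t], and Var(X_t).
X_t = 6 * exp((-161/50) t + (9/5) B_t); E[X_t] = 6*exp(-8*t/5); Var(X_t) = 36*exp(t/25) - 36*exp(-16*t/5)

For GBM dX = mu X dt + sigma X dB with X_0 = x_0, apply Itô to Y = log X: dY = (mu - sigma^2/2) dt + sigma dB, so Y_t = log(x_0) + (mu - sigma^2/2) t + sigma B_t and hence X_t = x_0 * exp((mu - sigma^2/2) t + sigma B_t).
With mu = -8/5, sigma = 9/5, x_0 = 6, this gives:
  X_t = 6 * exp((-161/50) * t + (9/5) * B_t).
Since sigma*B_t ~ Normal(0, sigma^2 t), E[exp(sigma*B_t)] = exp(sigma^2 t / 2); so E[X_t] = x_0 * exp((mu - sigma^2/2) t) * exp(sigma^2 t / 2) = x_0 * exp(mu t) = 6*exp(-8*t/5).
Var(X_t) = E[X_t^2] - (E[X_t])^2 = x_0^2 * exp(2 mu t) * (exp(sigma^2 t) - 1) = 36*exp(t/25) - 36*exp(-16*t/5).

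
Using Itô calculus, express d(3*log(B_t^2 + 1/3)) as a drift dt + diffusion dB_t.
d(3*log(B_t^2 + 1/3)) = (9*(1 - 3*B_t^2)/(3*B_t^2 + 1)^2) dt + (18*B_t/(3*B_t^2 + 1)) dB_t

Itô's formula for f(B_t) gives d f(B_t) = f'(B_t) dB_t + (1/2) f''(B_t) dt. Compute derivatives of f(x) = 3*log(x^2 + 1/3):
  f'(x)  = 18*x/(3*x^2 + 1)
  f''(x) = 18*(1 - 3*x^2)/(3*x^2 + 1)^2
Substitute x = B_t and multiply the f'' term by 1/2:
  drift     = (1/2) * (18*(1 - 3*x^2)/(3*x^2 + 1)^2) evaluated at B_t = 9*(1 - 3*B_t^2)/(3*B_t^2 + 1)^2
  diffusion = (18*x/(3*x^2 + 1)) evaluated at B_t = 18*B_t/(3*B_t^2 + 1)
Therefore d(3*log(B_t^2 + 1/3)) = (9*(1 - 3*B_t^2)/(3*B_t^2 + 1)^2) dt + (18*B_t/(3*B_t^2 + 1)) dB_t.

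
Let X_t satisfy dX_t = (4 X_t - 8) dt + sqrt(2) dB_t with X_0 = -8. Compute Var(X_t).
Var(X_t) = exp(8*t)/4 - 1/4

The variance V(t) = Var(X_t) satisfies V'(t) = 2 a V(t) + c^2 with V(0) = 0 (drift coefficient is linear in X, diffusion is constant). With a = 4, c = sqrt(2), the solution is
  V(t) = (c^2 / (2 a)) * (exp(2 a t) - 1)
       = (sqrt(2)^2 / (2*4)) * (exp(8 t) - 1)
       = exp(8*t)/4 - 1/4.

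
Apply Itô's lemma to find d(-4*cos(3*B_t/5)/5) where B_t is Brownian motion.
d(-4*cos(3*B_t/5)/5) = (18*cos(3*B_t/5)/125) dt + (12*sin(3*B_t/5)/25) dB_t

Itô's formula for f(B_t) gives d f(B_t) = f'(B_t) dB_t + (1/2) f''(B_t) dt. Compute derivatives of f(x) = -4*cos(3*x/5)/5:
  f'(x)  = 12*sin(3*x/5)/25
  f''(x) = 36*cos(3*x/5)/125
Substitute x = B_t and multiply the f'' term by 1/2:
  drift     = (1/2) * (36*cos(3*x/5)/125) evaluated at B_t = 18*cos(3*B_t/5)/125
  diffusion = (12*sin(3*x/5)/25) evaluated at B_t = 12*sin(3*B_t/5)/25
Therefore d(-4*cos(3*B_t/5)/5) = (18*cos(3*B_t/5)/125) dt + (12*sin(3*B_t/5)/25) dB_t.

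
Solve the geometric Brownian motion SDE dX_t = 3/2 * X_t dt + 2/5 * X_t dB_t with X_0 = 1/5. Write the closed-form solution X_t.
X_t = 1/5 * exp((71/50) * t + (2/5) * B_t)

For GBM dX = mu X dt + sigma X dB with X_0 = x_0, apply Itô to Y = log X: dY = (mu - sigma^2/2) dt + sigma dB, so Y_t = log(x_0) + (mu - sigma^2/2) t + sigma B_t and hence X_t = x_0 * exp((mu - sigma^2/2) t + sigma B_t).
With mu = 3/2, sigma = 2/5, x_0 = 1/5, this gives:
  X_t = 1/5 * exp((71/50) * t + (2/5) * B_t).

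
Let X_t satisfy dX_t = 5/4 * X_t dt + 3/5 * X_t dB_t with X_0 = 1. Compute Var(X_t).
Var(X_t) = exp(143*t/50) - exp(5*t/2)

For GBM dX = mu X dt + sigma X dB with X_0 = x_0, apply Itô to Y = log X: dY = (mu - sigma^2/2) dt + sigma dB, so Y_t = log(x_0) + (mu - sigma^2/2) t + sigma B_t and hence X_t = x_0 * exp((mu - sigma^2/2) t + sigma B_t).
With mu = 5/4, sigma = 3/5, x_0 = 1, this gives:
  X_t = 1 * exp((107/100) * t + (3/5) * B_t).
Since sigma*B_t ~ Normal(0, sigma^2 t), E[exp(sigma*B_t)] = exp(sigma^2 t / 2); so E[X_t] = x_0 * exp((mu - sigma^2/2) t) * exp(sigma^2 t / 2) = x_0 * exp(mu t) = exp(5*t/4).
Var(X_t) = E[X_t^2] - (E[X_t])^2 = x_0^2 * exp(2 mu t) * (exp(sigma^2 t) - 1) = exp(143*t/50) - exp(5*t/2).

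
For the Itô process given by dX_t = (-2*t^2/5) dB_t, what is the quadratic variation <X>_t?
<X>_t = 4*t^5/125

For an Itô process dX_t = a(t) dt + b(t) dB_t, the quadratic variation is <X>_t = int_0^t b(s)^2 ds (the drift term does not contribute). Here b(s) = -2*s^2/5, so
  b(s)^2 = 4*s^4/25.
Integrating from 0 to t:
  <X>_t = int_0^t (4*s^4/25) ds = 4*t^5/125.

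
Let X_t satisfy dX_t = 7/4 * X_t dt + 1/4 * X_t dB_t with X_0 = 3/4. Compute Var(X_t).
Var(X_t) = 9*(exp(t/16) - 1)*exp(7*t/2)/16

For GBM dX = mu X dt + sigma X dB with X_0 = x_0, apply Itô to Y = log X: dY = (mu - sigma^2/2) dt + sigma dB, so Y_t = log(x_0) + (mu - sigma^2/2) t + sigma B_t and hence X_t = x_0 * exp((mu - sigma^2/2) t + sigma B_t).
With mu = 7/4, sigma = 1/4, x_0 = 3/4, this gives:
  X_t = 3/4 * exp((55/32) * t + (1/4) * B_t).
Since sigma*B_t ~ Normal(0, sigma^2 t), E[exp(sigma*B_t)] = exp(sigma^2 t / 2); so E[X_t] = x_0 * exp((mu - sigma^2/2) t) * exp(sigma^2 t / 2) = x_0 * exp(mu t) = 3*exp(7*t/4)/4.
Var(X_t) = E[X_t^2] - (E[X_t])^2 = x_0^2 * exp(2 mu t) * (exp(sigma^2 t) - 1) = 9*(exp(t/16) - 1)*exp(7*t/2)/16.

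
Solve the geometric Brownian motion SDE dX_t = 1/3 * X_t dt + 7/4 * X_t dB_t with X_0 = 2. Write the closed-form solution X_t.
X_t = 2 * exp((-115/96) * t + (7/4) * B_t)

For GBM dX = mu X dt + sigma X dB with X_0 = x_0, apply Itô to Y = log X: dY = (mu - sigma^2/2) dt + sigma dB, so Y_t = log(x_0) + (mu - sigma^2/2) t + sigma B_t and hence X_t = x_0 * exp((mu - sigma^2/2) t + sigma B_t).
With mu = 1/3, sigma = 7/4, x_0 = 2, this gives:
  X_t = 2 * exp((-115/96) * t + (7/4) * B_t).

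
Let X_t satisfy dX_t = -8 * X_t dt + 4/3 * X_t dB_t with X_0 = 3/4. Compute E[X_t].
E[X_t] = 3*exp(-8*t)/4

For GBM dX = mu X dt + sigma X dB with X_0 = x_0, apply Itô to Y = log X: dY = (mu - sigma^2/2) dt + sigma dB, so Y_t = log(x_0) + (mu - sigma^2/2) t + sigma B_t and hence X_t = x_0 * exp((mu - sigma^2/2) t + sigma B_t).
With mu = -8, sigma = 4/3, x_0 = 3/4, this gives:
  X_t = 3/4 * exp((-80/9) * t + (4/3) * B_t).
Since sigma*B_t ~ Normal(0, sigma^2 t), E[exp(sigma*B_t)] = exp(sigma^2 t / 2); so E[X_t] = x_0 * exp((mu - sigma^2/2) t) * exp(sigma^2 t / 2) = x_0 * exp(mu t) = 3*exp(-8*t)/4.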